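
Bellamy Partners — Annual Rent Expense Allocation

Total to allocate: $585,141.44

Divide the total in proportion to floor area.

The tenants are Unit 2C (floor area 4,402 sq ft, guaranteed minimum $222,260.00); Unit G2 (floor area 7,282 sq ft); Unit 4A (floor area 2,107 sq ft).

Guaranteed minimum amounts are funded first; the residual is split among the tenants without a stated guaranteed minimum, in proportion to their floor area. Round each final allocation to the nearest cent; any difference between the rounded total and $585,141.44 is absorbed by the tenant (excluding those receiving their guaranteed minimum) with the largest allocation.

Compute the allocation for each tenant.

Unit 2C: $222,260.00; Unit G2: $281,446.66; Unit 4A: $81,434.78

Guaranteed amounts: Unit 2C $222,260.00. Residual $362,881.44.
Residual split over remaining floor area 9,389: Unit G2 281,446.6552 → $281,446.66; Unit 4A 81,434.7848 → $81,434.78.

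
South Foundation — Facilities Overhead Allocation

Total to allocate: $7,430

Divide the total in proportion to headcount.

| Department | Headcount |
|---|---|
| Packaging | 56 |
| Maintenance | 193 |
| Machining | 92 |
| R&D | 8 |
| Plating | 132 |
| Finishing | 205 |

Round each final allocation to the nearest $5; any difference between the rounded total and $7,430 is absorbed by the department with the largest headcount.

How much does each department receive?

Headcount total: 686.
Proportional shares: Packaging 56/686 × $7,430 = 606.53; Maintenance 193/686 × $7,430 = 2,090.36; Machining 92/686 × $7,430 = 996.44; R&D 8/686 × $7,430 = 86.65; Plating 132/686 × $7,430 = 1,429.68; Finishing 205/686 × $7,430 = 2,220.34.
Rounded to nearest $5: Packaging $605; Maintenance $2,090; Machining $995; R&D $85; Plating $1,430; Finishing $2,220. Sum = $7,425.
Difference $7,430 − $7,425 = +$5 applied to largest headcount (Finishing): Finishing becomes $2,225.

Packaging: $605 · Maintenance: $2,090 · Machining: $995 · R&D: $85 · Plating: $1,430 · Finishing: $2,225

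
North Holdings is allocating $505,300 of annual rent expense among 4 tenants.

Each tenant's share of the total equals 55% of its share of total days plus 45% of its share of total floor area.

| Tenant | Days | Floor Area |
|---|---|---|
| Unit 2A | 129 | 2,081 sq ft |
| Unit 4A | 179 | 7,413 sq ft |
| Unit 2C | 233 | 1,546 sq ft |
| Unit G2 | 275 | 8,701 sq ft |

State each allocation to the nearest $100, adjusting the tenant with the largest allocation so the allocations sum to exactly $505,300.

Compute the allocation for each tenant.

Unit 2A: $67,900 · Unit 4A: $146,400 · Unit 2C: $97,200 · Unit G2: $193,800

Days total 816; floor area total 19,741.
Combined weights (55% days + 45% floor area): Unit 2A 0.1344; Unit 4A 0.2896; Unit 2C 0.1923; Unit G2 0.3837.
Unrounded shares: Unit 2A 67,904.91; Unit 4A 146,350.20; Unit 2C 97,163.10; Unit G2 193,881.80.
At nearest $100: Unit 2A $67,900; Unit 4A $146,400; Unit 2C $97,200; Unit G2 $193,900. Sum = $505,400.
Difference $505,300 − $505,400 = −$100 applied to largest allocation (Unit G2): Unit G2 becomes $193,800.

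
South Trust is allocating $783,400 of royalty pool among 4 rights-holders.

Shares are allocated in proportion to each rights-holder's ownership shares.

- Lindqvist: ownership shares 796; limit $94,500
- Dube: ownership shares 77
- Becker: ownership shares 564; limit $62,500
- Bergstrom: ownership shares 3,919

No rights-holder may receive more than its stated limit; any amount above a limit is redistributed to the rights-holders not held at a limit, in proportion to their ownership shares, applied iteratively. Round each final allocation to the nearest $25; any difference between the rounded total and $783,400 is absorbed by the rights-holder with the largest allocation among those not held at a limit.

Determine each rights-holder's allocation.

Lindqvist: $94,500 | Dube: $12,075 | Becker: $62,500 | Bergstrom: $614,325

Combined ownership shares = 5,356.
Proportional shares (ignoring caps): Lindqvist 116,427.63; Dube 11,262.47; Becker 82,493.95; Bergstrom 573,215.94.
Capped: Lindqvist ($94,500), Becker ($62,500); balance $626,400 reallocated over remaining ownership shares 3,996.
Shares after redistribution: Dube 12,070.27 → $12,075; Bergstrom 614,329.73 → $614,325.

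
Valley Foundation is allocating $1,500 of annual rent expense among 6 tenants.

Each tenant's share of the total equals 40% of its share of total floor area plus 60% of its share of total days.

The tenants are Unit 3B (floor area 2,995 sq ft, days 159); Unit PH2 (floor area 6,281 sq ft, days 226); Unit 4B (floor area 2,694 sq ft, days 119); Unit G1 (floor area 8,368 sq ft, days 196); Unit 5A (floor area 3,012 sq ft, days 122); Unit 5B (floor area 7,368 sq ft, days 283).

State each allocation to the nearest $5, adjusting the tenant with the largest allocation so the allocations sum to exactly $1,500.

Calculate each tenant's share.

Unit 3B: $190 · Unit PH2: $305 · Unit 4B: $150 · Unit G1: $325 · Unit 5A: $160 · Unit 5B: $370

Floor area total 30,718; days total 1,105.
Combined weights (40% floor area + 60% days): Unit 3B 0.1253; Unit PH2 0.2045; Unit 4B 0.0997; Unit G1 0.2154; Unit 5A 0.1055; Unit 5B 0.2496.
Raw shares: Unit 3B 188.00; Unit PH2 306.76; Unit 4B 149.54; Unit G1 323.09; Unit 5A 158.20; Unit 5B 374.41.
At nearest $5: Unit 3B $190; Unit PH2 $305; Unit 4B $150; Unit G1 $325; Unit 5A $160; Unit 5B $375. Sum = $1,505.
Difference $1,500 − $1,505 = −$5 applied to largest allocation (Unit 5B): Unit 5B becomes $370.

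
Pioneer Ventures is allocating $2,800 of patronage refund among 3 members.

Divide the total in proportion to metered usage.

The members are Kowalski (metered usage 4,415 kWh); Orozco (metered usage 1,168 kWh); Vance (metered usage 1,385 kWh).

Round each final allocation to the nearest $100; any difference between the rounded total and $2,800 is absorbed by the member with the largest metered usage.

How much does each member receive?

Metered usage total: 6,968.
Unrounded shares: Kowalski 4,415/6,968 × $2,800 = 1,774.11; Orozco 1,168/6,968 × $2,800 = 469.35; Vance 1,385/6,968 × $2,800 = 556.54.
Rounded to nearest $100: Kowalski $1,800; Orozco $500; Vance $600. Sum = $2,900.
Difference $2,800 − $2,900 = −$100 applied to largest metered usage (Kowalski): Kowalski becomes $1,700.

Kowalski: $1,700; Orozco: $500; Vance: $600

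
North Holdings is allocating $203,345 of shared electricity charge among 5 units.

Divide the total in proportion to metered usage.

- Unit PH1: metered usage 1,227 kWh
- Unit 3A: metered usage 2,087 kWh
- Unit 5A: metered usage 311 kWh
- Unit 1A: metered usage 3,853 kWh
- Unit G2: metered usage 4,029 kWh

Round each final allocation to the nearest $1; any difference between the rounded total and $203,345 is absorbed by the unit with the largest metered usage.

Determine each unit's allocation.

Metered usage total: 1,227 + 2,087 + 311 + 3,853 + 4,029 = 11,507.
Proportional shares: Unit PH1 21,682.83; Unit 3A 36,880.25; Unit 5A 5,495.81; Unit 1A 68,087.97; Unit G2 71,198.14.
After rounding ($1): Unit PH1 $21,683; Unit 3A $36,880; Unit 5A $5,496; Unit 1A $68,088; Unit G2 $71,198. Sum = $203,345.
Sum already equals the total — no adjustment.

Unit PH1: $21,683 · Unit 3A: $36,880 · Unit 5A: $5,496 · Unit 1A: $68,088 · Unit G2: $71,198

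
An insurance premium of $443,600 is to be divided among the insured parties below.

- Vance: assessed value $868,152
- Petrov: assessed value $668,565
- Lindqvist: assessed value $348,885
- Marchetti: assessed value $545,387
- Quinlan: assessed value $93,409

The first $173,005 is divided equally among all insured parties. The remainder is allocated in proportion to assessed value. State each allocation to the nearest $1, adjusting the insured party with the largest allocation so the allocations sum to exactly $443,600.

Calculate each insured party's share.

Equal tier: $173,005 ÷ 5 = $34,601 apiece.
Remainder $270,595 by assessed value (total 2,524,398): Vance 93,058.86 → $93,059; Petrov 71,664.75 → $71,665; Lindqvist 37,397.64 → $37,398; Marchetti 58,461.06 → $58,461; Quinlan 10,012.69 → $10,013.
Rounding difference −$1 on remainder applied to Vance.
Totals: Vance $34,601 + $93,058 = $127,659; Petrov $34,601 + $71,665 = $106,266; Lindqvist $34,601 + $37,398 = $71,999; Marchetti $34,601 + $58,461 = $93,062; Quinlan $34,601 + $10,013 = $44,614.

Vance: $127,659; Petrov: $106,266; Lindqvist: $71,999; Marchetti: $93,062; Quinlan: $44,614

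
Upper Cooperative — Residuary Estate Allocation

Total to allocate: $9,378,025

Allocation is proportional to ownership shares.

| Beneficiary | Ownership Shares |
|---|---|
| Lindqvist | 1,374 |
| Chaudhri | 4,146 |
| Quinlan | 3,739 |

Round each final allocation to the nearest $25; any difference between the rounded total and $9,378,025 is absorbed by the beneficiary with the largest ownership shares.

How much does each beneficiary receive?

Ownership shares total: 1,374 + 4,146 + 3,739 = 9,259.
Proportional shares: Lindqvist 1,391,662.85; Chaudhri 4,199,297.08; Quinlan 3,787,065.07.
Rounded to nearest $25: Lindqvist $1,391,675; Chaudhri $4,199,300; Quinlan $3,787,075. Sum = $9,378,050.
Difference $9,378,025 − $9,378,050 = −$25 applied to largest ownership shares (Chaudhri): Chaudhri becomes $4,199,275.

Lindqvist: $1,391,675 | Chaudhri: $4,199,275 | Quinlan: $3,787,075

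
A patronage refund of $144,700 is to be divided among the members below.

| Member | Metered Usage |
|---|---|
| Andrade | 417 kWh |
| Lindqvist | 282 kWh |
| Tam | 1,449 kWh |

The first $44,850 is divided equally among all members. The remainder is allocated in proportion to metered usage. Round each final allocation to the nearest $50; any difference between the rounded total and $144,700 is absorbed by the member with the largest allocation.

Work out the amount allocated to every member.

Andrade: $34,350 · Lindqvist: $28,050 · Tam: $82,300

First tranche $44,850 split equally: $14,950 each.
Remainder $99,850 by metered usage (total 2,148): Andrade 19,384.29 → $19,400; Lindqvist 13,108.80 → $13,100; Tam 67,356.91 → $67,350.
Totals: Andrade $14,950 + $19,400 = $34,350; Lindqvist $14,950 + $13,100 = $28,050; Tam $14,950 + $67,350 = $82,300.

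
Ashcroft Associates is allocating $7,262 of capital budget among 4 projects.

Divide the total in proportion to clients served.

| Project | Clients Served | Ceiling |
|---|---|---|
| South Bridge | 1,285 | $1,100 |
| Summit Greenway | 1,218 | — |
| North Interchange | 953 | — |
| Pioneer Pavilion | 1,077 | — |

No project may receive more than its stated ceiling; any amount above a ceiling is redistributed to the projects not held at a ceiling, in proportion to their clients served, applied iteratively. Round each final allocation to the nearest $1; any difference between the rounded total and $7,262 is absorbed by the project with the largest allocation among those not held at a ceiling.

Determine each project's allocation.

South Bridge: $1,100 · Summit Greenway: $2,311 · North Interchange: $1,808 · Pioneer Pavilion: $2,043

Total clients served = 4,533.
Unconstrained shares: South Bridge 2,058.61; Summit Greenway 1,951.27; North Interchange 1,526.73; Pioneer Pavilion 1,725.39.
Cap binds for South Bridge ($1,100); residual $6,162 reallocated over remaining clients served 3,248.
Remaining shares: Summit Greenway 2,310.75 → $2,311; North Interchange 1,808.00 → $1,808; Pioneer Pavilion 2,043.25 → $2,043.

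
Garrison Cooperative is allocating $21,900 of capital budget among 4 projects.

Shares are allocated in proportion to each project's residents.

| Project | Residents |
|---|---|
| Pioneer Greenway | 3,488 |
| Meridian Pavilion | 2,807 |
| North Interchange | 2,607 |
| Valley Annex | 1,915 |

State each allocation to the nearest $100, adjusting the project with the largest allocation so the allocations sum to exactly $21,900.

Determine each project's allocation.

Pioneer Greenway: $7,000 · Meridian Pavilion: $5,700 · North Interchange: $5,300 · Valley Annex: $3,900

Residents total: 10,817.
Raw shares: Pioneer Greenway 3,488/10,817 × $21,900 = 7,061.77; Meridian Pavilion 2,807/10,817 × $21,900 = 5,683.03; North Interchange 2,607/10,817 × $21,900 = 5,278.11; Valley Annex 1,915/10,817 × $21,900 = 3,877.09.
At nearest $100: Pioneer Greenway $7,100; Meridian Pavilion $5,700; North Interchange $5,300; Valley Annex $3,900. Sum = $22,000.
Difference $21,900 − $22,000 = −$100 applied to largest allocation (Pioneer Greenway): Pioneer Greenway becomes $7,000.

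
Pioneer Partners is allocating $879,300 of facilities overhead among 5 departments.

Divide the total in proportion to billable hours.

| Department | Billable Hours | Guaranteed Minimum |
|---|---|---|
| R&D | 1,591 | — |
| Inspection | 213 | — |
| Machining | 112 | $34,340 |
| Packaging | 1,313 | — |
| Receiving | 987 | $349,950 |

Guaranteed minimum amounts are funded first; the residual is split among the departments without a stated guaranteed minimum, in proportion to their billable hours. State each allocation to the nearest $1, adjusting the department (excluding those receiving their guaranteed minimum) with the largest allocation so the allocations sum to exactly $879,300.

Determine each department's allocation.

R&D: $252,667 · Inspection: $33,826 · Machining: $34,340 · Packaging: $208,517 · Receiving: $349,950

Guaranteed amounts: Machining $34,340; Receiving $349,950. Remaining pool $495,010.
Remaining pool split over remaining billable hours 3,117: R&D 252,666.32 → $252,666; Inspection 33,826.48 → $33,826; Packaging 208,517.21 → $208,517.
Rounding difference +$1 applied to R&D → $252,667.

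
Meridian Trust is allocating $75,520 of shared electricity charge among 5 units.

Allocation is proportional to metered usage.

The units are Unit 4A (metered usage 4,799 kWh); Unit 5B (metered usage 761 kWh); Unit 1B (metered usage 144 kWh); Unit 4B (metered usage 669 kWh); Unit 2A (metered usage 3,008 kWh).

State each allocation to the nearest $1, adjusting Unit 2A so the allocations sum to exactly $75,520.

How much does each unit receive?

Unit 4A: $38,633; Unit 5B: $6,126; Unit 1B: $1,159; Unit 4B: $5,386; Unit 2A: $24,216

Metered usage total: 9,381.
Proportional shares: Unit 4A 4,799/9,381 × $75,520 = 38,633.46; Unit 5B 761/9,381 × $75,520 = 6,126.29; Unit 1B 144/9,381 × $75,520 = 1,159.25; Unit 4B 669/9,381 × $75,520 = 5,385.66; Unit 2A 3,008/9,381 × $75,520 = 24,215.35.
At nearest $1: Unit 4A $38,633; Unit 5B $6,126; Unit 1B $1,159; Unit 4B $5,386; Unit 2A $24,215. Sum = $75,519.
Difference $75,520 − $75,519 = +$1 applied to Unit 2A: Unit 2A becomes $24,216.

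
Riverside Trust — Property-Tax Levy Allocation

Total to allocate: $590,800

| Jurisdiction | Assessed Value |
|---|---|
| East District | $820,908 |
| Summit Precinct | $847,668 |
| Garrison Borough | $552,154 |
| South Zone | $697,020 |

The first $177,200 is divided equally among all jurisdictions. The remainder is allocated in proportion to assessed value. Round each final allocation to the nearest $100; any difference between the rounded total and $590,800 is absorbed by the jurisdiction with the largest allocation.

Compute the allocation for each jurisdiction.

Equal tier: $177,200 ÷ 4 = $44,300 apiece.
Remainder $413,600 by assessed value (total 2,917,750): East District 116,366.22 → $116,400; Summit Precinct 120,159.54 → $120,200; Garrison Borough 78,269.52 → $78,300; South Zone 98,804.72 → $98,800.
Rounding difference −$100 on remainder applied to Summit Precinct.
Totals: East District $44,300 + $116,400 = $160,700; Summit Precinct $44,300 + $120,100 = $164,400; Garrison Borough $44,300 + $78,300 = $122,600; South Zone $44,300 + $98,800 = $143,100.

East District: $160,700 | Summit Precinct: $164,400 | Garrison Borough: $122,600 | South Zone: $143,100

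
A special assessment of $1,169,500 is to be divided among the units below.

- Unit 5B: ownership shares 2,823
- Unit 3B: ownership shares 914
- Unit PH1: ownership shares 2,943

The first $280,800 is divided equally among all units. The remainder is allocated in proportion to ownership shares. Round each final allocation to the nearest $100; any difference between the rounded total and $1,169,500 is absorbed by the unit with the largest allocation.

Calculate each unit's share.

First tranche $280,800 split equally: $93,600 each.
Remainder $888,700 by ownership shares (total 6,680): Unit 5B 375,568.88 → $375,600; Unit 3B 121,597.57 → $121,600; Unit PH1 391,533.55 → $391,500.
Totals: Unit 5B $93,600 + $375,600 = $469,200; Unit 3B $93,600 + $121,600 = $215,200; Unit PH1 $93,600 + $391,500 = $485,100.

Unit 5B: $469,200 · Unit 3B: $215,200 · Unit PH1: $485,100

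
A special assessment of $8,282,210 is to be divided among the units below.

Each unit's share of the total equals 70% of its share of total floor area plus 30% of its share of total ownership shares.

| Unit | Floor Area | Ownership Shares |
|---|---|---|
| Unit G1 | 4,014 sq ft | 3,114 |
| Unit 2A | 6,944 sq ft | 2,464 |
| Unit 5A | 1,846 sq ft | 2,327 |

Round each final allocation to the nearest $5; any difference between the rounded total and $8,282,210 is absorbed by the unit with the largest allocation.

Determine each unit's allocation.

Floor area total 12,804; ownership shares total 7,905.
Composite weights (70% floor area + 30% ownership shares): Unit G1 0.3376; Unit 2A 0.4731; Unit 5A 0.1892.
Raw shares: Unit G1 2,796,284.60; Unit 2A 3,918,659.76; Unit 5A 1,567,265.64.
After rounding ($5): Unit G1 $2,796,285; Unit 2A $3,918,660; Unit 5A $1,567,265. Sum = $8,282,210.
No rounding difference to absorb.

Unit G1: $2,796,285 · Unit 2A: $3,918,660 · Unit 5A: $1,567,265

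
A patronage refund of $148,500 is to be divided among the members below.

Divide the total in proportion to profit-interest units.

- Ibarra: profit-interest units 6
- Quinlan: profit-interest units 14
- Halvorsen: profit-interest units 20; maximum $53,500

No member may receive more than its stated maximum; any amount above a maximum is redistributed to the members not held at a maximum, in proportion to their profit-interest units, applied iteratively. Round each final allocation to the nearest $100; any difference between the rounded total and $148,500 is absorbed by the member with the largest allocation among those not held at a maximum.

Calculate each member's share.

Ibarra: $28,500 · Quinlan: $66,500 · Halvorsen: $53,500

Sum of profit-interest units: 40.
Unconstrained shares: Ibarra 22,275.00; Quinlan 51,975.00; Halvorsen 74,250.00.
Capped: Halvorsen ($53,500); balance $95,000 reallocated over remaining profit-interest units 20.
Redistributed shares: Ibarra 28,500.00 → $28,500; Quinlan 66,500.00 → $66,500.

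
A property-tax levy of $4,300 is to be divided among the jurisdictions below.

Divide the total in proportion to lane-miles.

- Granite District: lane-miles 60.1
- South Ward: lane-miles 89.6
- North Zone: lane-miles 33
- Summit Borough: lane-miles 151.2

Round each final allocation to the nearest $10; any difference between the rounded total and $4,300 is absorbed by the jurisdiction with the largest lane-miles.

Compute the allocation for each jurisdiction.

Granite District: $770 | South Ward: $1,150 | North Zone: $420 | Summit Borough: $1,960

Combined lane-miles = 333.9.
Proportional shares: Granite District 60.1/333.9 × $4,300 = 773.97; South Ward 89.6/333.9 × $4,300 = 1,153.88; North Zone 33/333.9 × $4,300 = 424.98; Summit Borough 151.2/333.9 × $4,300 = 1,947.17.
After rounding ($10): Granite District $770; South Ward $1,150; North Zone $420; Summit Borough $1,950. Sum = $4,290.
Difference $4,300 − $4,290 = +$10 applied to largest lane-miles (Summit Borough): Summit Borough becomes $1,960.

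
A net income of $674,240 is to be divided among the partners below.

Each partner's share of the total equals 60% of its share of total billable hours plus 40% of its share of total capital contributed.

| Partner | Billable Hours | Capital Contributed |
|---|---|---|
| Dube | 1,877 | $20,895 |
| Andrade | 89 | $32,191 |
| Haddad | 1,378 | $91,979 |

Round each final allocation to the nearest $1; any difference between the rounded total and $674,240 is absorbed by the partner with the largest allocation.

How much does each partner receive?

Billable hours total 3,344; capital contributed total 145,065.
Composite weights (60% billable hours + 40% capital contributed): Dube 0.3944; Andrade 0.1047; Haddad 0.5009.
Proportional shares: Dube 265,918.81; Andrade 70,614.41; Haddad 337,706.78.
Rounded to nearest $1: Dube $265,919; Andrade $70,614; Haddad $337,707. Sum = $674,240.
No rounding difference to absorb.

Dube: $265,919; Andrade: $70,614; Haddad: $337,707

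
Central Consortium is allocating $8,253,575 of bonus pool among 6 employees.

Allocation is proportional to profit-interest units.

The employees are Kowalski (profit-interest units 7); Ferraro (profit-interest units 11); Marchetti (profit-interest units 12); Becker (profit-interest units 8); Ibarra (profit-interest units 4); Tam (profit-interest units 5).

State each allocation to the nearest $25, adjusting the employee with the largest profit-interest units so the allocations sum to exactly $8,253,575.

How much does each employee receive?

Total profit-interest units = 7 + 11 + 12 + 8 + 4 + 5 = 47.
Proportional shares: Kowalski 1,229,255.85; Ferraro 1,931,687.77; Marchetti 2,107,295.74; Becker 1,404,863.83; Ibarra 702,431.91; Tam 878,039.89.
At nearest $25: Kowalski $1,229,250; Ferraro $1,931,700; Marchetti $2,107,300; Becker $1,404,875; Ibarra $702,425; Tam $878,050. Sum = $8,253,600.
Difference $8,253,575 − $8,253,600 = −$25 applied to largest profit-interest units (Marchetti): Marchetti becomes $2,107,275.

Kowalski: $1,229,250; Ferraro: $1,931,700; Marchetti: $2,107,275; Becker: $1,404,875; Ibarra: $702,425; Tam: $878,050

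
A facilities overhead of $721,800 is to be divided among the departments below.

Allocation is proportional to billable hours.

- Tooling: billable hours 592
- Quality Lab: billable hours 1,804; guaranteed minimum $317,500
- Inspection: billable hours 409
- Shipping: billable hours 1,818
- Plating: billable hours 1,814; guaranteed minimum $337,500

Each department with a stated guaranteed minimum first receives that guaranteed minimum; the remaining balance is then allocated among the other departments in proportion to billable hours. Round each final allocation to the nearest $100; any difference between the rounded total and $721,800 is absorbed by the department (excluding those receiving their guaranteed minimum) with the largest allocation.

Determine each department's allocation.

Minimums first: Quality Lab $317,500; Plating $337,500. Balance $66,800.
Balance split over remaining billable hours 2,819: Tooling 14,028.24 → $14,000; Inspection 9,691.81 → $9,700; Shipping 43,079.96 → $43,100.

Tooling: $14,000; Quality Lab: $317,500; Inspection: $9,700; Shipping: $43,100; Plating: $337,500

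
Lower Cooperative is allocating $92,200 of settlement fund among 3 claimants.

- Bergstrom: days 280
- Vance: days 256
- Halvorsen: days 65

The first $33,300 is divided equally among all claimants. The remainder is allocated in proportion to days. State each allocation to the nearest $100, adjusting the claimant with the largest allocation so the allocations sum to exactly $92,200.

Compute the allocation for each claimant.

$33,300 shared equally gives $11,100 per claimant.
Remainder $58,900 by days (total 601): Bergstrom 27,440.93 → $27,400; Vance 25,088.85 → $25,100; Halvorsen 6,370.22 → $6,400.
Totals: Bergstrom $11,100 + $27,400 = $38,500; Vance $11,100 + $25,100 = $36,200; Halvorsen $11,100 + $6,400 = $17,500.

Bergstrom: $38,500 | Vance: $36,200 | Halvorsen: $17,500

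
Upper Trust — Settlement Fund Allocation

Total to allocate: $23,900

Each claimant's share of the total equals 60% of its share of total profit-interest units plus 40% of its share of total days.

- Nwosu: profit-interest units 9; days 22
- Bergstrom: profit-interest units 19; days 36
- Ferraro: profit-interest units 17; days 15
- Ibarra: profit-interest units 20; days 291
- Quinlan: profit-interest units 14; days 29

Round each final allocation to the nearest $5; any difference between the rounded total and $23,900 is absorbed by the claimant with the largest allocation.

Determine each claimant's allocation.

Profit-interest units total 79; days total 393.
Combined weights (60% profit-interest units + 40% days): Nwosu 0.0907; Bergstrom 0.1809; Ferraro 0.1444; Ibarra 0.4481; Quinlan 0.1358.
Pro-rata amounts: Nwosu 2,168.84; Bergstrom 4,324.59; Ferraro 3,450.71; Ibarra 10,709.16; Quinlan 3,246.71.
At nearest $5: Nwosu $2,170; Bergstrom $4,325; Ferraro $3,450; Ibarra $10,710; Quinlan $3,245. Sum = $23,900.
No rounding difference to absorb.

Nwosu: $2,170 | Bergstrom: $4,325 | Ferraro: $3,450 | Ibarra: $10,710 | Quinlan: $3,245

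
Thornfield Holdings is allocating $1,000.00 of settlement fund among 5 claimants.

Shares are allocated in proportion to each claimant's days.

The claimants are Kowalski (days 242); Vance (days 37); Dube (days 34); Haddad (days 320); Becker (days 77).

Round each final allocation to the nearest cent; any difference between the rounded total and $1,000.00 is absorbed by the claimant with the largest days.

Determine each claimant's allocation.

Total days = 242 + 37 + 34 + 320 + 77 = 710.
Proportional shares: Kowalski 340.8451; Vance 52.1127; Dube 47.8873; Haddad 450.7042; Becker 108.4507.
Rounded to nearest cent: Kowalski $340.85; Vance $52.11; Dube $47.89; Haddad $450.70; Becker $108.45. Sum = $1,000.00.
No rounding difference to absorb.

Kowalski: $340.85; Vance: $52.11; Dube: $47.89; Haddad: $450.70; Becker: $108.45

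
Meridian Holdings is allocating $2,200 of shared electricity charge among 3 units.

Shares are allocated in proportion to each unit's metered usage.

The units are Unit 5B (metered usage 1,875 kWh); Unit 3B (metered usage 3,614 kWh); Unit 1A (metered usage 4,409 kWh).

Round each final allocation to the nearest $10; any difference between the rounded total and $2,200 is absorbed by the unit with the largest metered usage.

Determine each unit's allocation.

Unit 5B: $420 · Unit 3B: $800 · Unit 1A: $980

Metered usage total: 1,875 + 3,614 + 4,409 = 9,898.
Pro-rata amounts: Unit 5B 416.75; Unit 3B 803.27; Unit 1A 979.98.
At nearest $10: Unit 5B $420; Unit 3B $800; Unit 1A $980. Sum = $2,200.
No rounding difference to absorb.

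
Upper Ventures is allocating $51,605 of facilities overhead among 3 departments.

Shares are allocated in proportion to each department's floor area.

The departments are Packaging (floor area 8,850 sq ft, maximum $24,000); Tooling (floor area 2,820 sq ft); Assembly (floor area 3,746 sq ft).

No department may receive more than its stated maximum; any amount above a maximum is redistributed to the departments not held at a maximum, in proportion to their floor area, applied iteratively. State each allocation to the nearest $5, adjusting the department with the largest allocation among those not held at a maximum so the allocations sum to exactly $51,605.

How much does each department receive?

Packaging: $24,000; Tooling: $11,855; Assembly: $15,750

Combined floor area = 15,416.
Unconstrained shares: Packaging 29,625.34; Tooling 9,439.94; Assembly 12,539.72.
Held at cap: Packaging ($24,000); balance $27,605 reallocated over remaining floor area 6,566.
Remaining shares: Tooling 11,855.94 → $11,855; Assembly 15,749.06 → $15,750.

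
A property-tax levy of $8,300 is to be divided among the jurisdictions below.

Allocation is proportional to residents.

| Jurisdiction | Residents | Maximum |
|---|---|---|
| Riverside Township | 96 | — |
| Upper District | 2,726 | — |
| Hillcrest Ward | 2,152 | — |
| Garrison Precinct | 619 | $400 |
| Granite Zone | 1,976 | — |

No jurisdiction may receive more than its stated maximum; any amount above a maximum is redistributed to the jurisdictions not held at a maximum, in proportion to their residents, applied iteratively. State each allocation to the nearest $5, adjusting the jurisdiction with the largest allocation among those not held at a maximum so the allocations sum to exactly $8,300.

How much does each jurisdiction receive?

Riverside Township: $110 · Upper District: $3,100 · Hillcrest Ward: $2,445 · Garrison Precinct: $400 · Granite Zone: $2,245

Combined residents = 7,569.
Pro-rata shares before constraints: Riverside Township 105.27; Upper District 2,989.27; Hillcrest Ward 2,359.84; Garrison Precinct 678.78; Granite Zone 2,166.84.
Held at cap: Garrison Precinct ($400); residual $7,900 reallocated over remaining residents 6,950.
Remaining shares: Riverside Township 109.12 → $110; Upper District 3,098.62 → $3,100; Hillcrest Ward 2,446.16 → $2,445; Granite Zone 2,246.10 → $2,245.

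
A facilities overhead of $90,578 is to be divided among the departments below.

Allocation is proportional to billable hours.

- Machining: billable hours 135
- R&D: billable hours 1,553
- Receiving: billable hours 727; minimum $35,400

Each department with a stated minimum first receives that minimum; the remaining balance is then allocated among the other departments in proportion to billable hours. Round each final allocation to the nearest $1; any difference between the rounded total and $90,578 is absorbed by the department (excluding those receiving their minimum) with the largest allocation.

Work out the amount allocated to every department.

Minimums first: Receiving $35,400. Balance $55,178.
Balance split over remaining billable hours 1,688: Machining 4,412.93 → $4,413; R&D 50,765.07 → $50,765.

Machining: $4,413; R&D: $50,765; Receiving: $35,400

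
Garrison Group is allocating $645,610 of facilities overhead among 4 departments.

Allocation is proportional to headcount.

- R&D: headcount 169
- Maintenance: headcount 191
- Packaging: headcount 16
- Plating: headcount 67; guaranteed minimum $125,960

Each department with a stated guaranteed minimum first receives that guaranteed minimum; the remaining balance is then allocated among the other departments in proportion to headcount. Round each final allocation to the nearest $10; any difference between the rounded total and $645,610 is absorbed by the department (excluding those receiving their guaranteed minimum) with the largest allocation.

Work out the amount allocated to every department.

Fund the minimums — Plating $125,960. Balance $519,650.
Balance split over remaining headcount 376: R&D 233,566.09 → $233,570; Maintenance 263,971.14 → $263,970; Packaging 22,112.77 → $22,110.

R&D: $233,570 · Maintenance: $263,970 · Packaging: $22,110 · Plating: $125,960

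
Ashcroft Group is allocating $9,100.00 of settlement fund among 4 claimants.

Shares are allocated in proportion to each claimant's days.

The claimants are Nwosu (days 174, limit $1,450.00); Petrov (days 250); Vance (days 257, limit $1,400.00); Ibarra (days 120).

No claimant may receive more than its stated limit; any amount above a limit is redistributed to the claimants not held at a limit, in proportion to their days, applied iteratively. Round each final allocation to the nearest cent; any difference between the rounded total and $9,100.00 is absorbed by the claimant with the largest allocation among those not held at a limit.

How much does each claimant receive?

Sum of days: 801.
Unconstrained shares: Nwosu 1,976.7790; Petrov 2,840.1998; Vance 2,919.7253; Ibarra 1,363.2959.
Held at cap: Nwosu ($1,450.00), Vance ($1,400.00); remaining pool $6,250.00 reallocated over remaining days 370.
Redistributed shares: Petrov 4,222.9730 → $4,222.97; Ibarra 2,027.0270 → $2,027.03.

Nwosu: $1,450.00 · Petrov: $4,222.97 · Vance: $1,400.00 · Ibarra: $2,027.03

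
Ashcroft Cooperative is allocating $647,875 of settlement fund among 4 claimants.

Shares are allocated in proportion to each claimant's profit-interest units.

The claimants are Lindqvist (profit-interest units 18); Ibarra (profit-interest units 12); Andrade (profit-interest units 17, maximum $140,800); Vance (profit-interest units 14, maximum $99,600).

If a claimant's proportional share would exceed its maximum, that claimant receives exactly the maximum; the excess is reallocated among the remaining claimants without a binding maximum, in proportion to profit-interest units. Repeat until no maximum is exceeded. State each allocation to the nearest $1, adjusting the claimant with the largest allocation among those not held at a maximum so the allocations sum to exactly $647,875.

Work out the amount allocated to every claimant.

Lindqvist: $244,485; Ibarra: $162,990; Andrade: $140,800; Vance: $99,600

Combined profit-interest units = 61.
Proportional shares (ignoring caps): Lindqvist 191,176.23; Ibarra 127,450.82; Andrade 180,555.33; Vance 148,692.62.
Held at cap: Andrade ($140,800), Vance ($99,600); remaining pool $407,475 reallocated over remaining profit-interest units 30.
Shares after redistribution: Lindqvist 244,485.00 → $244,485; Ibarra 162,990.00 → $162,990.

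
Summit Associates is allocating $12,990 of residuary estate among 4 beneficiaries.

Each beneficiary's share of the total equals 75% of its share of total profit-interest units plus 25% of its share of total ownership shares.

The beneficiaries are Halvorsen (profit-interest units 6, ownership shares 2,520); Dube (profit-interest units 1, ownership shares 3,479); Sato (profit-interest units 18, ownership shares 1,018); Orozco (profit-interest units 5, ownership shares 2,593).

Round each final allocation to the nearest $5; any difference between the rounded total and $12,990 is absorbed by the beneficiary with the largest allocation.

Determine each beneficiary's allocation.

Totals — profit-interest units 30, ownership shares 9,610.
Combined weights (75% profit-interest units + 25% ownership shares): Halvorsen 0.2156; Dube 0.1155; Sato 0.4765; Orozco 0.1925.
Raw shares: Halvorsen 2,800.08; Dube 1,500.41; Sato 6,189.51; Orozco 2,500.00.
At nearest $5: Halvorsen $2,800; Dube $1,500; Sato $6,190; Orozco $2,500. Sum = $12,990.
No rounding difference to absorb.

Halvorsen: $2,800 | Dube: $1,500 | Sato: $6,190 | Orozco: $2,500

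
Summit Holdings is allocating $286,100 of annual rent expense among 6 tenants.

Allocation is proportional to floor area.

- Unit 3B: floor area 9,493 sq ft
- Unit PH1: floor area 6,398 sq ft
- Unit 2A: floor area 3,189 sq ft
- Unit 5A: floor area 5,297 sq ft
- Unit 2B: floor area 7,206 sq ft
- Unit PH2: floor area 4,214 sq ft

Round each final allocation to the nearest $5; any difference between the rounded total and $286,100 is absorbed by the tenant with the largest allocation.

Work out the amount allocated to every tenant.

Total floor area = 35,797.
Unrounded shares: Unit 3B 9,493/35,797 × $286,100 = 75,870.81; Unit PH1 6,398/35,797 × $286,100 = 51,134.67; Unit 2A 3,189/35,797 × $286,100 = 25,487.41; Unit 5A 5,297/35,797 × $286,100 = 42,335.16; Unit 2B 7,206/35,797 × $286,100 = 57,592.44; Unit PH2 4,214/35,797 × $286,100 = 33,679.51.
At nearest $5: Unit 3B $75,870; Unit PH1 $51,135; Unit 2A $25,485; Unit 5A $42,335; Unit 2B $57,590; Unit PH2 $33,680. Sum = $286,095.
Difference $286,100 − $286,095 = +$5 applied to largest allocation (Unit 3B): Unit 3B becomes $75,875.

Unit 3B: $75,875; Unit PH1: $51,135; Unit 2A: $25,485; Unit 5A: $42,335; Unit 2B: $57,590; Unit PH2: $33,680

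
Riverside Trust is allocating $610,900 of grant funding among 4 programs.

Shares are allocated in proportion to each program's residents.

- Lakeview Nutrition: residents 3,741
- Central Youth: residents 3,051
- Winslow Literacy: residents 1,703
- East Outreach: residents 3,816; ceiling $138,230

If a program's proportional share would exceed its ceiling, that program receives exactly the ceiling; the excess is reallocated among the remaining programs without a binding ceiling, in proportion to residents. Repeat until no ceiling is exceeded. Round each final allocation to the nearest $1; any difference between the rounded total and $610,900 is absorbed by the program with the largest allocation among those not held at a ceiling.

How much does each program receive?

Lakeview Nutrition: $208,152 · Central Youth: $169,761 · Winslow Literacy: $94,757 · East Outreach: $138,230

Total residents = 12,311.
Unconstrained shares: Lakeview Nutrition 185,636.98; Central Youth 151,397.60; Winslow Literacy 84,506.76; East Outreach 189,358.65.
Capped: East Outreach ($138,230); remaining pool $472,670 reallocated over remaining residents 8,495.
Shares after redistribution: Lakeview Nutrition 208,152.85 → $208,153; Central Youth 169,760.59 → $169,761; Winslow Literacy 94,756.56 → $94,757.
Rounding difference −$1 applied to Lakeview Nutrition → $208,152.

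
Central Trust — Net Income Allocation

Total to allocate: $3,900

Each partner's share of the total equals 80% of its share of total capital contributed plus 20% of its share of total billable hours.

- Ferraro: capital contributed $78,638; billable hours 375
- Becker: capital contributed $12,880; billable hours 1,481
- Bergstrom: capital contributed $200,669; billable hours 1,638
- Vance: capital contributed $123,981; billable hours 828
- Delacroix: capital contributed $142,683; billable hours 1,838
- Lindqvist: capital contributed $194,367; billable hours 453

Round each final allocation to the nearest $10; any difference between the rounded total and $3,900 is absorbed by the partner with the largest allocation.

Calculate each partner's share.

Totals — capital contributed 753,218, billable hours 6,613.
Composite weights (80% capital contributed + 20% billable hours): Ferraro 0.0949; Becker 0.0585; Bergstrom 0.2627; Vance 0.1567; Delacroix 0.2071; Lindqvist 0.2201.
Raw shares: Ferraro 369.97; Becker 228.04; Bergstrom 1,024.42; Vance 611.22; Delacroix 807.82; Lindqvist 858.54.
Rounded to nearest $10: Ferraro $370; Becker $230; Bergstrom $1,020; Vance $610; Delacroix $810; Lindqvist $860. Sum = $3,900.
Rounded total matches; no reconciliation needed.

Ferraro: $370 · Becker: $230 · Bergstrom: $1,020 · Vance: $610 · Delacroix: $810 · Lindqvist: $860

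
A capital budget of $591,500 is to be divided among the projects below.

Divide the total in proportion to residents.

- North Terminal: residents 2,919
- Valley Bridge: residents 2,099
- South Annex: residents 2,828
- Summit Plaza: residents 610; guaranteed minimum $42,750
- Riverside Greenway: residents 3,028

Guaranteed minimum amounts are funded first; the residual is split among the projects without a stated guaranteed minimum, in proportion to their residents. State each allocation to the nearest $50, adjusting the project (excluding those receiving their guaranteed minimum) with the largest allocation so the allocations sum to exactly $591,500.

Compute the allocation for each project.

North Terminal: $147,300; Valley Bridge: $105,900; South Annex: $142,700; Summit Plaza: $42,750; Riverside Greenway: $152,850

Minimums first: Summit Plaza $42,750. Balance $548,750.
Balance split over remaining residents 10,874: North Terminal 147,305.61 → $147,300; Valley Bridge 105,924.80 → $105,900; South Annex 142,713.35 → $142,700; Riverside Greenway 152,806.24 → $152,800.
Rounding difference +$50 applied to Riverside Greenway → $152,850.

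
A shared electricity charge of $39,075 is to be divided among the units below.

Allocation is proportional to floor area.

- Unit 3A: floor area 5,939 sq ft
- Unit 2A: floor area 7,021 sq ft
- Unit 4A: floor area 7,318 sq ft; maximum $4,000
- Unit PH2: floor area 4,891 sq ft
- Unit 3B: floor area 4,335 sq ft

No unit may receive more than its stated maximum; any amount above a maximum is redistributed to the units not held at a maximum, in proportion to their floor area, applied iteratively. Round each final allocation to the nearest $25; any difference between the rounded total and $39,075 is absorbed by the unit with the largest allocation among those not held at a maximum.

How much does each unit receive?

Total floor area = 29,504.
Pro-rata shares before constraints: Unit 3A 7,865.59; Unit 2A 9,298.59; Unit 4A 9,691.93; Unit PH2 6,477.62; Unit 3B 5,741.26.
Held at cap: Unit 4A ($4,000); balance $35,075 reallocated over remaining floor area 22,186.
Shares after redistribution: Unit 3A 9,389.27 → $9,400; Unit 2A 11,099.86 → $11,100; Unit PH2 7,732.44 → $7,725; Unit 3B 6,853.43 → $6,850.

Unit 3A: $9,400; Unit 2A: $11,100; Unit 4A: $4,000; Unit PH2: $7,725; Unit 3B: $6,850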